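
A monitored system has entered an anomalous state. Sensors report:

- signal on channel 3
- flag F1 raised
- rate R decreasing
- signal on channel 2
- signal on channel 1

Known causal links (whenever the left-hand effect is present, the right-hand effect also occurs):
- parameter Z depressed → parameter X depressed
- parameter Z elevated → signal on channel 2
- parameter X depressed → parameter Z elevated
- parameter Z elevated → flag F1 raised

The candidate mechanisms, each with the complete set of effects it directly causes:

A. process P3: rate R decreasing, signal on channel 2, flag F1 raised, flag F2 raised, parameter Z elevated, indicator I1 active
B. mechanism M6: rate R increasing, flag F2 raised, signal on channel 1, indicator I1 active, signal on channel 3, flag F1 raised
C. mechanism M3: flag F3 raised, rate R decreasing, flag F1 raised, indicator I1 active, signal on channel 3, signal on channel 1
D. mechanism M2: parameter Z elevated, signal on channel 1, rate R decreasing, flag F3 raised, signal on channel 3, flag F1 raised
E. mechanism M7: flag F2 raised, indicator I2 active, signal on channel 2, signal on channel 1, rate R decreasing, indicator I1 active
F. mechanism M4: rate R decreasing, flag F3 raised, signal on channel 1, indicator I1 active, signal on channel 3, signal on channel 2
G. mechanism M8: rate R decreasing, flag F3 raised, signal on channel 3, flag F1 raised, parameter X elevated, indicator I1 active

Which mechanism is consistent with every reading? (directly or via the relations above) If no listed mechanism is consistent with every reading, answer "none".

Per-candidate check:
(A) process P3 — does not account for signal on channel 3, signal on channel 1
(B) mechanism M6 — signal on channel 3 yes; flag F1 raised yes; rate R decreasing NO; signal on channel 2 NO; signal on channel 1 yes
(C) mechanism M3 — does not account for signal on channel 2
(D) mechanism M2 — signal on channel 3 yes; flag F1 raised yes; rate R decreasing yes; signal on channel 2 yes (through parameter Z elevated → signal on channel 2); signal on channel 1 yes
(E) mechanism M7 — does not account for signal on channel 3, flag F1 raised
(F) mechanism M4 — does not account for flag F1 raised
(G) mechanism M8 — does not account for signal on channel 2, signal on channel 1
Only (D) is consistent with every observation.

D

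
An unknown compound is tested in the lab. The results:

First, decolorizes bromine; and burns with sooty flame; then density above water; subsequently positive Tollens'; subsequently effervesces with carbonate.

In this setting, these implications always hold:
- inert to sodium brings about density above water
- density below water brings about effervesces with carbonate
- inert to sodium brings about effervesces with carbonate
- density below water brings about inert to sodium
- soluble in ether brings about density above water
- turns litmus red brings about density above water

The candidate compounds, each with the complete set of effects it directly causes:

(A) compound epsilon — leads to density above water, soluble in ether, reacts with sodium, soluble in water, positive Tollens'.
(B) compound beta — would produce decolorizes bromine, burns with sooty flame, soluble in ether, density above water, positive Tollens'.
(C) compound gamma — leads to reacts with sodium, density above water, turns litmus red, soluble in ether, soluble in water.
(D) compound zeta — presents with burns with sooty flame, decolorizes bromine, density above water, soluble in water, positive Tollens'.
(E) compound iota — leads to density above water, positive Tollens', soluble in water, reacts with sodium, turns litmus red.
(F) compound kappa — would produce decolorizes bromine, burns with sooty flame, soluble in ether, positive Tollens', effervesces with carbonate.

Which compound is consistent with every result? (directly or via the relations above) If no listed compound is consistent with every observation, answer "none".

F

For each candidate, compare predicted effects to what was observed:
(A) compound epsilon — decolorizes bromine miss; burns with sooty flame miss; density above water match; positive Tollens' match; effervesces with carbonate miss
(B) compound beta — decolorizes bromine match; burns with sooty flame match; density above water match; positive Tollens' match; effervesces with carbonate miss
(C) compound gamma — decolorizes bromine miss; burns with sooty flame miss; density above water match; positive Tollens' miss; effervesces with carbonate miss
(D) compound zeta — decolorizes bromine match; burns with sooty flame match; density above water match; positive Tollens' match; effervesces with carbonate miss
(E) compound iota — does not account for decolorizes bromine, burns with sooty flame, effervesces with carbonate
(F) compound kappa — accounts for every observation (density above water via soluble in ether → density above water)
(F) alone accounts for all the evidence.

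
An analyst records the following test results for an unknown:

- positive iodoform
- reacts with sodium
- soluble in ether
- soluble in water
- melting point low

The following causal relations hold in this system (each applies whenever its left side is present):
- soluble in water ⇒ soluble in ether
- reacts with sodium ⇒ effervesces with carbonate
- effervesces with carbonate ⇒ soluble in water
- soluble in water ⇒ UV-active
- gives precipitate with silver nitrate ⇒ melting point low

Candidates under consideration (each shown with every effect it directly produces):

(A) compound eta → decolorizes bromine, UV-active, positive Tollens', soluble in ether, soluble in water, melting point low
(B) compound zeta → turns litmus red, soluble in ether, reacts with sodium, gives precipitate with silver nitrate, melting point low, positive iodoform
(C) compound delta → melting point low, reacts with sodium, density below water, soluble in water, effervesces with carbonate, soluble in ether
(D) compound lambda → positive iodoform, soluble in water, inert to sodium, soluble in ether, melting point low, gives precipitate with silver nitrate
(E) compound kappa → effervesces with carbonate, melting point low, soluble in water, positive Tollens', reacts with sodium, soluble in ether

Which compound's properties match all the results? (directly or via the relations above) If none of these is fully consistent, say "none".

Per-candidate check:
(A) compound eta — does not account for positive iodoform, reacts with sodium
(B) compound zeta — positive iodoform ✓; reacts with sodium ✓; soluble in ether ✓; soluble in water ✓ (by reacts with sodium → effervesces with carbonate → soluble in water); melting point low ✓
(C) compound delta — does not account for positive iodoform
(D) compound lambda — fails on reacts with sodium (predicts inert to sodium, not reacts with sodium)
(E) compound kappa — does not account for positive iodoform
Only (B) is consistent with every observation.

B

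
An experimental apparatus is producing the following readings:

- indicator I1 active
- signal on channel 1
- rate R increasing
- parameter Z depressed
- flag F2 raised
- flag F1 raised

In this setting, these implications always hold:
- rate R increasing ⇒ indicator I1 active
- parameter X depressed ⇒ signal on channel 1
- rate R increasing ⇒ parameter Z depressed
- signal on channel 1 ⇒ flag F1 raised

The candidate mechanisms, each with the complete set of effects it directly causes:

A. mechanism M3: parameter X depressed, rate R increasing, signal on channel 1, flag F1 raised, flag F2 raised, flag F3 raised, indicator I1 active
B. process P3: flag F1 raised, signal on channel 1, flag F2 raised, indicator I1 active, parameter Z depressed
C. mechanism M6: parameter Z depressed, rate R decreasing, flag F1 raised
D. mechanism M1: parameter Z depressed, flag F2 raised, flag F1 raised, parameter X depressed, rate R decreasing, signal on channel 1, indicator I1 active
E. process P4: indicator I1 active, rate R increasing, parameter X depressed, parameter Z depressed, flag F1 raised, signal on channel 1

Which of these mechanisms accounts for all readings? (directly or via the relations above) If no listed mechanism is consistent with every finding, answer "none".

A

Checking each candidate against the observations:
(A) mechanism M3 — indicator I1 active ✓; signal on channel 1 ✓; rate R increasing ✓; parameter Z depressed ✓ (through rate R increasing → parameter Z depressed); flag F2 raised ✓; flag F1 raised ✓
(B) process P3 — does not account for rate R increasing
(C) mechanism M6 — fails on indicator I1 active, signal on channel 1, rate R increasing, flag F2 raised (predicts rate R decreasing, not rate R increasing)
(D) mechanism M1 — fails on rate R increasing (predicts rate R decreasing, not rate R increasing)
(E) process P4 — indicator I1 active ✓; signal on channel 1 ✓; rate R increasing ✓; parameter Z depressed ✓; flag F2 raised ✗; flag F1 raised ✓
(A) is the only candidate with no mismatches.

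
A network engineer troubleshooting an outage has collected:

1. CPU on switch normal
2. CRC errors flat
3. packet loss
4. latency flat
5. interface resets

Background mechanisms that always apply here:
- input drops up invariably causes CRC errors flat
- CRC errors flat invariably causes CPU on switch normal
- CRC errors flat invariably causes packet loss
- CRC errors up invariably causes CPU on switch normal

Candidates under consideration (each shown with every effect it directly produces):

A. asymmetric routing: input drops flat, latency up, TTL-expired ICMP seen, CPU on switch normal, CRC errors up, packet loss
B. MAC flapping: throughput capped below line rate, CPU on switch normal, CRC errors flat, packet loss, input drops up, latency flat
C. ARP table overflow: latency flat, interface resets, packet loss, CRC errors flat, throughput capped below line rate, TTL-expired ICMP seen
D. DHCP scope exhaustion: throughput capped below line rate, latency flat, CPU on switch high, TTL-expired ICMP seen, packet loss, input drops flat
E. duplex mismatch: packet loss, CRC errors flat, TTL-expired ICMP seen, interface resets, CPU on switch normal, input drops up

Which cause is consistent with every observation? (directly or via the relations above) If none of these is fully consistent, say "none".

Per-candidate check:
(A) asymmetric routing — CPU on switch normal match; CRC errors flat miss; packet loss match; latency flat miss; interface resets miss
(B) MAC flapping — does not account for interface resets
(C) ARP table overflow — CPU on switch normal match (by CRC errors flat → CPU on switch normal); CRC errors flat match; packet loss match; latency flat match; interface resets match
(D) DHCP scope exhaustion — CPU on switch normal miss; CRC errors flat miss; packet loss match; latency flat match; interface resets miss
(E) duplex mismatch — does not account for latency flat
Only (C) is consistent with every observation.

C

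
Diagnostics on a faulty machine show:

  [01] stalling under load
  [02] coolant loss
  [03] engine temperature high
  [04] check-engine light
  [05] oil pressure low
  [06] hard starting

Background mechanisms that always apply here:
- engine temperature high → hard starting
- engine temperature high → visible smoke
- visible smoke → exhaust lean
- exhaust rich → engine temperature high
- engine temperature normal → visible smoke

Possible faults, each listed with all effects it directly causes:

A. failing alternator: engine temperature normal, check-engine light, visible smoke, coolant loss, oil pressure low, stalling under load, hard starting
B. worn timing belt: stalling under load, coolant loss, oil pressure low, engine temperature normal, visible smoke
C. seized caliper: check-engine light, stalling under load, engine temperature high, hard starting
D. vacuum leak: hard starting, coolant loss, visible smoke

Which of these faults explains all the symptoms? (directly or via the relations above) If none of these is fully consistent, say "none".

none

Per-candidate check:
(A) failing alternator — fails on engine temperature high (predicts engine temperature normal, not engine temperature high)
(B) worn timing belt — fails on engine temperature high, check-engine light, hard starting (predicts engine temperature normal, not engine temperature high)
(C) seized caliper — does not account for coolant loss, oil pressure low
(D) vacuum leak — stalling under load -; coolant loss +; engine temperature high -; check-engine light -; oil pressure low -; hard starting +
No candidate is consistent with all observations.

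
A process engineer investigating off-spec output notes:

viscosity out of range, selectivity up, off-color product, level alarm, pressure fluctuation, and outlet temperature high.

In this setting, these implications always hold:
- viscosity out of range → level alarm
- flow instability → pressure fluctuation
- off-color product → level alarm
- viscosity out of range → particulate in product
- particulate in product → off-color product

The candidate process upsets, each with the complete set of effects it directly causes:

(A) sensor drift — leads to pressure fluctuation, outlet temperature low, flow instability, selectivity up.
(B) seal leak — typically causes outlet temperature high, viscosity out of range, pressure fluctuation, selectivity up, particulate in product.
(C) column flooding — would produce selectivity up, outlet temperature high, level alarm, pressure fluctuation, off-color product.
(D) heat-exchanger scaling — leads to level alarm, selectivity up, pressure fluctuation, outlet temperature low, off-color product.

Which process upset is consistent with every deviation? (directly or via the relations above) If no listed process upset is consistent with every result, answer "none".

Testing each hypothesis:
(A) sensor drift — fails on viscosity out of range, off-color product, level alarm, outlet temperature high (predicts outlet temperature low, not outlet temperature high)
(B) seal leak — accounts for every observation (off-color product by particulate in product → off-color product)
(C) column flooding — viscosity out of range miss; selectivity up match; off-color product match; level alarm match; pressure fluctuation match; outlet temperature high match
(D) heat-exchanger scaling — viscosity out of range miss; selectivity up match; off-color product match; level alarm match; pressure fluctuation match; outlet temperature high miss
(B) alone accounts for all the evidence.

B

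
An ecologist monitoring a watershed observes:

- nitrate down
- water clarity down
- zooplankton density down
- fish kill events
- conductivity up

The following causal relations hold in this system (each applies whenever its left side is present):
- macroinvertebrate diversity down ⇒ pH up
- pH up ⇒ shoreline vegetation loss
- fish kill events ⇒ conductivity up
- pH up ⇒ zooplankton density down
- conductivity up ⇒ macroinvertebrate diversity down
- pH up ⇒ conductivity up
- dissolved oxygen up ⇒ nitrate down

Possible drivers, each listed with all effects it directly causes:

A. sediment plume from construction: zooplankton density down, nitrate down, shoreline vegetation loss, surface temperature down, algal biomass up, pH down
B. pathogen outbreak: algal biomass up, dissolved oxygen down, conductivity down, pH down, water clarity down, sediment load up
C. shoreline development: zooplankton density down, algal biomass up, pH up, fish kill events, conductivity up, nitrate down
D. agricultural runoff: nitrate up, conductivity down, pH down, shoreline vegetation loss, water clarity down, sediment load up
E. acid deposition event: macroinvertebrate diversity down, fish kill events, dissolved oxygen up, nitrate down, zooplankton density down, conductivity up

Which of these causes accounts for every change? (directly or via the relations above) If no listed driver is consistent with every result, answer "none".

For each candidate, compare predicted effects to what was observed:
(A) sediment plume from construction — nitrate down yes; water clarity down NO; zooplankton density down yes; fish kill events NO; conductivity up NO
(B) pathogen outbreak — nitrate down NO; water clarity down yes; zooplankton density down NO; fish kill events NO; conductivity up NO
(C) shoreline development — nitrate down yes; water clarity down NO; zooplankton density down yes; fish kill events yes; conductivity up yes
(D) agricultural runoff — nitrate down NO; water clarity down yes; zooplankton density down NO; fish kill events NO; conductivity up NO
(E) acid deposition event — nitrate down yes; water clarity down NO; zooplankton density down yes; fish kill events yes; conductivity up yes
Every candidate fails on at least one observation.

none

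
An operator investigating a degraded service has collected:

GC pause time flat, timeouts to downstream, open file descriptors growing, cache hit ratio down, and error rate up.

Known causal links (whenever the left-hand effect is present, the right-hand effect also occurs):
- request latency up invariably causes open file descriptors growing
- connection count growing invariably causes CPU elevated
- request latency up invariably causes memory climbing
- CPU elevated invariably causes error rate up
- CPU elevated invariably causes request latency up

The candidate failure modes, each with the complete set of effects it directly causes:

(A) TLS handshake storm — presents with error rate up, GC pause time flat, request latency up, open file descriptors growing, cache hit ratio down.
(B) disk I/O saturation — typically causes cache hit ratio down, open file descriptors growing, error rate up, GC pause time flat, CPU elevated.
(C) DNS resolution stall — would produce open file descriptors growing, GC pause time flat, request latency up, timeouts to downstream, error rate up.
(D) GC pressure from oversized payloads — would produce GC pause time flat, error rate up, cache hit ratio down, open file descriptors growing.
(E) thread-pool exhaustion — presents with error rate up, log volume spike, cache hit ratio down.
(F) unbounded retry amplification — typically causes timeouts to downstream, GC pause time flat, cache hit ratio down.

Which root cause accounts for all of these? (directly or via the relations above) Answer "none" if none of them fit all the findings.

none

Checking each candidate against the observations:
(A) TLS handshake storm — GC pause time flat ✓; timeouts to downstream ✗; open file descriptors growing ✓; cache hit ratio down ✓; error rate up ✓
(B) disk I/O saturation — GC pause time flat ✓; timeouts to downstream ✗; open file descriptors growing ✓; cache hit ratio down ✓; error rate up ✓
(C) DNS resolution stall — does not account for cache hit ratio down
(D) GC pressure from oversized payloads — GC pause time flat ✓; timeouts to downstream ✗; open file descriptors growing ✓; cache hit ratio down ✓; error rate up ✓
(E) thread-pool exhaustion — GC pause time flat ✗; timeouts to downstream ✗; open file descriptors growing ✗; cache hit ratio down ✓; error rate up ✓
(F) unbounded retry amplification — does not account for open file descriptors growing, error rate up
Every candidate fails on at least one observation.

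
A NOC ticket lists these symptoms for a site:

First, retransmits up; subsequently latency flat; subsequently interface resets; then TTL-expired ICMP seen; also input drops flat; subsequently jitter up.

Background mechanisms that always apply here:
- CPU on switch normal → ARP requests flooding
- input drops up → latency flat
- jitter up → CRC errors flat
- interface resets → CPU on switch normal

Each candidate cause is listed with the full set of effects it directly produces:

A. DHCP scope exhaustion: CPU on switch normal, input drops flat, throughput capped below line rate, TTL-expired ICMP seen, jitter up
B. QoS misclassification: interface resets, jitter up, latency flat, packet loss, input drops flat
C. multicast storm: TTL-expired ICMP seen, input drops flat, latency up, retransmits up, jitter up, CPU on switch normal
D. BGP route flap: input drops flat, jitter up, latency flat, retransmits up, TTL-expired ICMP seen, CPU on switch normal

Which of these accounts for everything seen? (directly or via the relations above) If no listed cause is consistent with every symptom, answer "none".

none

Per-candidate check:
(A) DHCP scope exhaustion — retransmits up NO; latency flat NO; interface resets NO; TTL-expired ICMP seen yes; input drops flat yes; jitter up yes
(B) QoS misclassification — does not account for retransmits up, TTL-expired ICMP seen
(C) multicast storm — retransmits up yes; latency flat NO; interface resets NO; TTL-expired ICMP seen yes; input drops flat yes; jitter up yes
(D) BGP route flap — retransmits up yes; latency flat yes; interface resets NO; TTL-expired ICMP seen yes; input drops flat yes; jitter up yes
Every candidate fails on at least one observation.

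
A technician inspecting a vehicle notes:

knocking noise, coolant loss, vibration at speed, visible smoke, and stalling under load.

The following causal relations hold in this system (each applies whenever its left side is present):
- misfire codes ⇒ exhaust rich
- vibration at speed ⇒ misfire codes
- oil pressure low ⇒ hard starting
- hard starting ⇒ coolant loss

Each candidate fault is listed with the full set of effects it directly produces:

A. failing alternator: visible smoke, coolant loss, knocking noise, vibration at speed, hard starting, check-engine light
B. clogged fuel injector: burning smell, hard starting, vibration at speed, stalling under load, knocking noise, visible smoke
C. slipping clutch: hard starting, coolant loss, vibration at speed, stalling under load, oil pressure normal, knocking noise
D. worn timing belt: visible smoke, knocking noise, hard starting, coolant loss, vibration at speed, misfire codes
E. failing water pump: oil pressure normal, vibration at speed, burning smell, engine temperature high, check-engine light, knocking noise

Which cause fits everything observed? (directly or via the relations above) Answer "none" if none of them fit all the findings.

B

Per-candidate check:
(A) failing alternator — does not account for stalling under load
(B) clogged fuel injector — knocking noise +; coolant loss + (by hard starting → coolant loss); vibration at speed +; visible smoke +; stalling under load +
(C) slipping clutch — knocking noise +; coolant loss +; vibration at speed +; visible smoke -; stalling under load +
(D) worn timing belt — does not account for stalling under load
(E) failing water pump — does not account for coolant loss, visible smoke, stalling under load
(B) is the only candidate with no mismatches.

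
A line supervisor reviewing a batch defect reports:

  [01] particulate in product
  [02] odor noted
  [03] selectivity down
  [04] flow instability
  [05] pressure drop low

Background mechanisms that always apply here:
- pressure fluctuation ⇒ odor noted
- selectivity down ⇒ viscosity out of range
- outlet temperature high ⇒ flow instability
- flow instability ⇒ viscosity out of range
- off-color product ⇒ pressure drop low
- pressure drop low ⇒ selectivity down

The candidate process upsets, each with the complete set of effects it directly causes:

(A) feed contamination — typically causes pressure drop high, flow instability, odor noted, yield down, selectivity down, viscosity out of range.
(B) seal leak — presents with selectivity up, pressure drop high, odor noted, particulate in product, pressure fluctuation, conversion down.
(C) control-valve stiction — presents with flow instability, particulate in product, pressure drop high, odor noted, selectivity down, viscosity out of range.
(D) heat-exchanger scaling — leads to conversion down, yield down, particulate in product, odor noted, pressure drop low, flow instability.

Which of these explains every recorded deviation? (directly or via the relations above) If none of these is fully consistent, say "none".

D

Testing each hypothesis:
(A) feed contamination — particulate in product NO; odor noted yes; selectivity down yes; flow instability yes; pressure drop low NO
(B) seal leak — particulate in product yes; odor noted yes; selectivity down NO; flow instability NO; pressure drop low NO
(C) control-valve stiction — fails on pressure drop low (predicts pressure drop high, not pressure drop low)
(D) heat-exchanger scaling — particulate in product yes; odor noted yes; selectivity down yes (through pressure drop low → selectivity down); flow instability yes; pressure drop low yes
(D) is the only candidate with no mismatches.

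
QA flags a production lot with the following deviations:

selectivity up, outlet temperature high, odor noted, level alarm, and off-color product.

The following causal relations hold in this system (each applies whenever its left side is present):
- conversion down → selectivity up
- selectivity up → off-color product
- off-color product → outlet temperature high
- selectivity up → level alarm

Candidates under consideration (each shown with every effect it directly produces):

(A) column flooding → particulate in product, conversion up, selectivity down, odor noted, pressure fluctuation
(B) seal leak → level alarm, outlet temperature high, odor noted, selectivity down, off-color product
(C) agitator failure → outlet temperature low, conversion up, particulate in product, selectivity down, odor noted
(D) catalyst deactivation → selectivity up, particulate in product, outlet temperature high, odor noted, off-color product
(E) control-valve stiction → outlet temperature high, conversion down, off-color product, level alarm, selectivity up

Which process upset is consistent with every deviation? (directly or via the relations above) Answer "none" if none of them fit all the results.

Checking each candidate against the observations:
(A) column flooding — selectivity up -; outlet temperature high -; odor noted +; level alarm -; off-color product -
(B) seal leak — fails on selectivity up (predicts selectivity down, not selectivity up)
(C) agitator failure — selectivity up -; outlet temperature high -; odor noted +; level alarm -; off-color product -
(D) catalyst deactivation — selectivity up +; outlet temperature high +; odor noted +; level alarm + (through selectivity up → level alarm); off-color product +
(E) control-valve stiction — selectivity up +; outlet temperature high +; odor noted -; level alarm +; off-color product +
(D) is the only candidate with no mismatches.

D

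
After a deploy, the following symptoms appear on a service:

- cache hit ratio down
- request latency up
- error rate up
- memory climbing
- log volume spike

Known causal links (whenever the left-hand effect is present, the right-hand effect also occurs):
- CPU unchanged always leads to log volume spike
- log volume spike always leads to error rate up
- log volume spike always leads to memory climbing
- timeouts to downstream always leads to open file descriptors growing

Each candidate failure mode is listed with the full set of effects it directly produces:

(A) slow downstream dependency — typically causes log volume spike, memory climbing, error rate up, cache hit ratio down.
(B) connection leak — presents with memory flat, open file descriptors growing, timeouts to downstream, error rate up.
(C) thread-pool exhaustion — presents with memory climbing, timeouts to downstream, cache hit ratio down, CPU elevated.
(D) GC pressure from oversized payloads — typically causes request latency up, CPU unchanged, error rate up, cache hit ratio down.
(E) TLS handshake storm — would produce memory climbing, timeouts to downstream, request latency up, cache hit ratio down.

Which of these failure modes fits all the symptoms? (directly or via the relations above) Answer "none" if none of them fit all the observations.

D

Checking each candidate against the observations:
(A) slow downstream dependency — does not account for request latency up
(B) connection leak — fails on cache hit ratio down, request latency up, memory climbing, log volume spike (predicts memory flat, not memory climbing)
(C) thread-pool exhaustion — does not account for request latency up, error rate up, log volume spike
(D) GC pressure from oversized payloads — accounts for every observation (memory climbing by CPU unchanged → log volume spike → memory climbing)
(E) TLS handshake storm — cache hit ratio down ✓; request latency up ✓; error rate up ✗; memory climbing ✓; log volume spike ✗
Only (D) is consistent with every observation.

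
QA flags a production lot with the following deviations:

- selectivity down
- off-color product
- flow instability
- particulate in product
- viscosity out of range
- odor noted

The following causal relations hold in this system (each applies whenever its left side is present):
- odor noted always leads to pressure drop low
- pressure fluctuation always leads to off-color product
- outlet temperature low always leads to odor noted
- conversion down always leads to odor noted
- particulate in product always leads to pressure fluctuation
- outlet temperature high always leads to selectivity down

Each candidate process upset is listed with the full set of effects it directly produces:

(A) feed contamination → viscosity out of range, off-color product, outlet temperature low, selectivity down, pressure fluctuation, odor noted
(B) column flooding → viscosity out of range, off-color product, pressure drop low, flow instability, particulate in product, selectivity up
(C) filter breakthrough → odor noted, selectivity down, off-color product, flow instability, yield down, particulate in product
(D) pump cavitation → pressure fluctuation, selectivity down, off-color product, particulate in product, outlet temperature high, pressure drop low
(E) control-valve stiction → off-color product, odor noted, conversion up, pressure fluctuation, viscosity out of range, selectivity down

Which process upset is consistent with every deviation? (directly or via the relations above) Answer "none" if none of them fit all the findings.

none

Per-candidate check:
(A) feed contamination — does not account for flow instability, particulate in product
(B) column flooding — fails on selectivity down, odor noted (predicts selectivity up, not selectivity down)
(C) filter breakthrough — selectivity down match; off-color product match; flow instability match; particulate in product match; viscosity out of range miss; odor noted match
(D) pump cavitation — does not account for flow instability, viscosity out of range, odor noted
(E) control-valve stiction — selectivity down match; off-color product match; flow instability miss; particulate in product miss; viscosity out of range match; odor noted match
Every candidate fails on at least one observation.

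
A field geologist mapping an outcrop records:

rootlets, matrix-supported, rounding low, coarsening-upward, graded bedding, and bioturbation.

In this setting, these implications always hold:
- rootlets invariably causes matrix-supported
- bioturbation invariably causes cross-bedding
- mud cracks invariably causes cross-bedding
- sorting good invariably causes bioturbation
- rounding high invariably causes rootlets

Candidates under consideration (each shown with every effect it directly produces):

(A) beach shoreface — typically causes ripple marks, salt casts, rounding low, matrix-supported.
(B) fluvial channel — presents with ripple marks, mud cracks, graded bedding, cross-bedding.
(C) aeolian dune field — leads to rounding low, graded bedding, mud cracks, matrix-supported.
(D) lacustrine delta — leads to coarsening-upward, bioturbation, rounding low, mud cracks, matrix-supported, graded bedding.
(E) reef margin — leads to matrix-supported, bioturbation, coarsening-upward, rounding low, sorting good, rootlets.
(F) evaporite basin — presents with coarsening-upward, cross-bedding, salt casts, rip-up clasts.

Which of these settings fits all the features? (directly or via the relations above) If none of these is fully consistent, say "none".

none

Checking each candidate against the observations:
(A) beach shoreface — rootlets miss; matrix-supported match; rounding low match; coarsening-upward miss; graded bedding miss; bioturbation miss
(B) fluvial channel — rootlets miss; matrix-supported miss; rounding low miss; coarsening-upward miss; graded bedding match; bioturbation miss
(C) aeolian dune field — rootlets miss; matrix-supported match; rounding low match; coarsening-upward miss; graded bedding match; bioturbation miss
(D) lacustrine delta — does not account for rootlets
(E) reef margin — does not account for graded bedding
(F) evaporite basin — rootlets miss; matrix-supported miss; rounding low miss; coarsening-upward match; graded bedding miss; bioturbation miss
Every candidate fails on at least one observation.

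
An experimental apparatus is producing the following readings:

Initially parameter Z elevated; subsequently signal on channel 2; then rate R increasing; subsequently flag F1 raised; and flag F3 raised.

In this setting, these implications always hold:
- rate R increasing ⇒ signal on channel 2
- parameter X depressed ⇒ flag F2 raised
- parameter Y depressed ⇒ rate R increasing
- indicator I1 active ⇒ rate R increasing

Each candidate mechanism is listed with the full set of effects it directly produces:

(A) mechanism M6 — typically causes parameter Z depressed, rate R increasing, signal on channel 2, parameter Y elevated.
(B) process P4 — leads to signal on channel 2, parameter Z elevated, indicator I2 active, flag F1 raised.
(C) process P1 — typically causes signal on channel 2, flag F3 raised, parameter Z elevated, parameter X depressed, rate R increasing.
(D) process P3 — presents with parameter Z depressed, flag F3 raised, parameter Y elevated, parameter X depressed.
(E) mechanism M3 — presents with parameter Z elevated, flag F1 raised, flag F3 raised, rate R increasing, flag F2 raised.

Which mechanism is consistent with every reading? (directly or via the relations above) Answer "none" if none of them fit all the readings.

Testing each hypothesis:
(A) mechanism M6 — parameter Z elevated NO; signal on channel 2 yes; rate R increasing yes; flag F1 raised NO; flag F3 raised NO
(B) process P4 — parameter Z elevated yes; signal on channel 2 yes; rate R increasing NO; flag F1 raised yes; flag F3 raised NO
(C) process P1 — parameter Z elevated yes; signal on channel 2 yes; rate R increasing yes; flag F1 raised NO; flag F3 raised yes
(D) process P3 — parameter Z elevated NO; signal on channel 2 NO; rate R increasing NO; flag F1 raised NO; flag F3 raised yes
(E) mechanism M3 — parameter Z elevated yes; signal on channel 2 yes (by rate R increasing → signal on channel 2); rate R increasing yes; flag F1 raised yes; flag F3 raised yes
(E) is the only candidate with no mismatches.

E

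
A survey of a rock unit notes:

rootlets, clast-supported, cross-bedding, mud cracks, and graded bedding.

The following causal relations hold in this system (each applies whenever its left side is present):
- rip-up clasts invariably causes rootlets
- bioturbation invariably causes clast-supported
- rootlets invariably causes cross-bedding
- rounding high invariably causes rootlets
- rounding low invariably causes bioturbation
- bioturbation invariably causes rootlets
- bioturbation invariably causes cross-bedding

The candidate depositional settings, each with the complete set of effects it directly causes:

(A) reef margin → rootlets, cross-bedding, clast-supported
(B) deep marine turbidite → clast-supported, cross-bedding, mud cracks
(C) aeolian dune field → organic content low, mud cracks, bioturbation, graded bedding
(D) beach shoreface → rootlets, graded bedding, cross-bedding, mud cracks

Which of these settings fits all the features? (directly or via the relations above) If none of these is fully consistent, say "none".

C

Checking each candidate against the observations:
(A) reef margin — does not account for mud cracks, graded bedding
(B) deep marine turbidite — rootlets miss; clast-supported match; cross-bedding match; mud cracks match; graded bedding miss
(C) aeolian dune field — rootlets match (via bioturbation → rootlets); clast-supported match (via bioturbation → clast-supported); cross-bedding match (via bioturbation → cross-bedding); mud cracks match; graded bedding match
(D) beach shoreface — does not account for clast-supported
Only (C) is consistent with every observation.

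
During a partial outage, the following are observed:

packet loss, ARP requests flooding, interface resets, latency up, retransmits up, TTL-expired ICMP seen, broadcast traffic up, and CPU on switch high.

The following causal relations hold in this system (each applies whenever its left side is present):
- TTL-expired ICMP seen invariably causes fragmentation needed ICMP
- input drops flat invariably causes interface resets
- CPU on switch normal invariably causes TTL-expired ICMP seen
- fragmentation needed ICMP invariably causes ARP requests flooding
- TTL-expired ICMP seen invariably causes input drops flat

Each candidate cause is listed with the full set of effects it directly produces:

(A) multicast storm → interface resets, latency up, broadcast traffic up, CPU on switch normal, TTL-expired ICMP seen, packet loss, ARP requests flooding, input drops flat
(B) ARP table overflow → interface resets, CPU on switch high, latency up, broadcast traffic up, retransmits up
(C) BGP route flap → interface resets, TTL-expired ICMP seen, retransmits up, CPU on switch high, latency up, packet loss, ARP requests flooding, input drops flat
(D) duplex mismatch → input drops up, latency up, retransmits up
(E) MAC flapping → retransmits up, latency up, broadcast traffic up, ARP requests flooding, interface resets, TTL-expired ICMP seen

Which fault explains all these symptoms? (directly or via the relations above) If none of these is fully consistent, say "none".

none

Testing each hypothesis:
(A) multicast storm — fails on retransmits up, CPU on switch high (predicts CPU on switch normal, not CPU on switch high)
(B) ARP table overflow — packet loss ✗; ARP requests flooding ✗; interface resets ✓; latency up ✓; retransmits up ✓; TTL-expired ICMP seen ✗; broadcast traffic up ✓; CPU on switch high ✓
(C) BGP route flap — does not account for broadcast traffic up
(D) duplex mismatch — does not account for packet loss, ARP requests flooding, interface resets, TTL-expired ICMP seen, broadcast traffic up, CPU on switch high
(E) MAC flapping — packet loss ✗; ARP requests flooding ✓; interface resets ✓; latency up ✓; retransmits up ✓; TTL-expired ICMP seen ✓; broadcast traffic up ✓; CPU on switch high ✗
None of the listed candidates fits everything.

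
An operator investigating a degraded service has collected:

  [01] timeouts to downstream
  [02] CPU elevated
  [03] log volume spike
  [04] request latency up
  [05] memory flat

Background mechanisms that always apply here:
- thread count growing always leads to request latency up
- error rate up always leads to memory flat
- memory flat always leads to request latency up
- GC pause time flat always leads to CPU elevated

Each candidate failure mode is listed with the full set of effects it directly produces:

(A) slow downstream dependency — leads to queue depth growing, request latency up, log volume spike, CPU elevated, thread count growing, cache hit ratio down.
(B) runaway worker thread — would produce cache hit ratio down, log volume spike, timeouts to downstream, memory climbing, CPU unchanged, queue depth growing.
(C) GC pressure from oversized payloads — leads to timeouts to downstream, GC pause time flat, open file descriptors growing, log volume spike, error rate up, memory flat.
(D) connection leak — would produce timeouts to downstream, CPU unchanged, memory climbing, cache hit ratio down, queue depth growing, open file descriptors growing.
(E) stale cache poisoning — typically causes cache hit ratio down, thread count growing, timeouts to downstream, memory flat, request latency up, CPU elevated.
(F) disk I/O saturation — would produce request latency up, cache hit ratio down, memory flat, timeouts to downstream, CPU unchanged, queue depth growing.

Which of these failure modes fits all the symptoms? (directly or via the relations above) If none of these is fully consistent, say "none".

For each candidate, compare predicted effects to what was observed:
(A) slow downstream dependency — does not account for timeouts to downstream, memory flat
(B) runaway worker thread — timeouts to downstream yes; CPU elevated NO; log volume spike yes; request latency up NO; memory flat NO
(C) GC pressure from oversized payloads — accounts for every observation (CPU elevated through GC pause time flat → CPU elevated)
(D) connection leak — timeouts to downstream yes; CPU elevated NO; log volume spike NO; request latency up NO; memory flat NO
(E) stale cache poisoning — does not account for log volume spike
(F) disk I/O saturation — timeouts to downstream yes; CPU elevated NO; log volume spike NO; request latency up yes; memory flat yes
(C) alone accounts for all the evidence.

C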